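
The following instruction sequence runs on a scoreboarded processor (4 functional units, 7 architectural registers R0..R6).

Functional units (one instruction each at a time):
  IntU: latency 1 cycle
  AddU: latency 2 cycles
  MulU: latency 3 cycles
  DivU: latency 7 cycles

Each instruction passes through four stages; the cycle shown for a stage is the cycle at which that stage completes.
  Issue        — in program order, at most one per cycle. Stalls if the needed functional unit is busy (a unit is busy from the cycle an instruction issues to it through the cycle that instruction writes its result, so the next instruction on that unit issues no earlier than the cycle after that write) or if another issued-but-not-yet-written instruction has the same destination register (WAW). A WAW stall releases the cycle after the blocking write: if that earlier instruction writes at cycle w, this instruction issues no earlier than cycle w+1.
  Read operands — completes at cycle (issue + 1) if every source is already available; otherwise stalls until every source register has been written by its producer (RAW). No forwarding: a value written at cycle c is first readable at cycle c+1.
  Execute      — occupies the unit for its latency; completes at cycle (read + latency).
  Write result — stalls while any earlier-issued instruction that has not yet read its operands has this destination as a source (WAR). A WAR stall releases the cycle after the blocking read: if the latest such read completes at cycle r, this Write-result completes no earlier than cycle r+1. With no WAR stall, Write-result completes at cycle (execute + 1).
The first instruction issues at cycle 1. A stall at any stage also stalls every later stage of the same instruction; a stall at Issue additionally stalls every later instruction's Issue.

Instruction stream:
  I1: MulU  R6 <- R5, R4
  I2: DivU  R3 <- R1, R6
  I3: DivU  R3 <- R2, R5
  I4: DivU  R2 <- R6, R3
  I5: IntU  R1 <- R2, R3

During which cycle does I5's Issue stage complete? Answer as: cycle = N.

cycle = 27

cycle 1: issue I1 (MulU)
cycle 2: I1 read-ops | issue I2 (DivU)
cycle 5: I1 finished on MulU
cycle 6: I1→R6
cycle 7: I2 read-ops
cycle 14: I2 finished on DivU
cycle 15: I2→R3
cycle 16: issue I3 (DivU)
cycle 17: I3 read-ops
cycle 24: I3 finished on DivU
cycle 25: I3→R3
cycle 26: issue I4 (DivU)
cycle 27: I4 read-ops | issue I5 (IntU)
cycle 34: I4 finished on DivU
cycle 35: I4→R2
cycle 36: I5 read-ops
cycle 37: I5 finished on IntU
cycle 38: I5→R1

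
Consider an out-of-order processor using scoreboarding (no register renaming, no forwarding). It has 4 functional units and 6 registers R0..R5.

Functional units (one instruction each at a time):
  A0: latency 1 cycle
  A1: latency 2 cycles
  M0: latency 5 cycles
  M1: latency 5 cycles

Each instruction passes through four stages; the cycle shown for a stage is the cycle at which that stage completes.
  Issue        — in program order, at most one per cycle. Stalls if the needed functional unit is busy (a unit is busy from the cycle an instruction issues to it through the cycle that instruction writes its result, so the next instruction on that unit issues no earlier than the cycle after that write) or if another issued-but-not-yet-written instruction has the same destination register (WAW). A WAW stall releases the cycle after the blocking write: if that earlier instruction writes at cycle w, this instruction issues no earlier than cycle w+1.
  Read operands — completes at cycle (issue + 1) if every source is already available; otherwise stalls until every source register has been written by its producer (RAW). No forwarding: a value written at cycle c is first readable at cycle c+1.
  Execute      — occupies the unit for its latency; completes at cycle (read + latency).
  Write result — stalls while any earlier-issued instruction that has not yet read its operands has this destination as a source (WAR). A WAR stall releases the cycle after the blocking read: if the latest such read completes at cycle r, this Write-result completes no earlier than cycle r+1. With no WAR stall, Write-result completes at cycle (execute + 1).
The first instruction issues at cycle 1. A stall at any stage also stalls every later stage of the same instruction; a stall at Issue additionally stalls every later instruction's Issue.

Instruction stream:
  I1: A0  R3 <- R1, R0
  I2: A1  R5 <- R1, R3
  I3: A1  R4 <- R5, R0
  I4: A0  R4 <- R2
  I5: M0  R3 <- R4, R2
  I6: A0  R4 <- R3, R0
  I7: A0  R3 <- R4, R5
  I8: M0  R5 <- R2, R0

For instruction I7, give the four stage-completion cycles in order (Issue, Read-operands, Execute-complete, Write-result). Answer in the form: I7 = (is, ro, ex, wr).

1) issue 1, read 2, done 3, write 4
2) issue 2, read 5, done 7, write 8  <RAW R3: wait I1 write@4>
3) issue 9, read 10, done 12, write 13  <struct: A1 busy until I2 writes@8>
4) issue 14, read 15, done 16, write 17  <WAW R4: wait I3 write@13>
5) issue 15, read 18, done 23, write 24  <RAW R4: wait I4 write@17>
6) issue 18, read 25, done 26, write 27  <struct: A0 busy until I4 writes@17 / RAW R3: wait I5 write@24>
7) issue 28, read 29, done 30, write 31  <struct: A0 busy until I6 writes@27>
8) issue 29, read 30, done 35, write 36

I7 = (28, 29, 30, 31)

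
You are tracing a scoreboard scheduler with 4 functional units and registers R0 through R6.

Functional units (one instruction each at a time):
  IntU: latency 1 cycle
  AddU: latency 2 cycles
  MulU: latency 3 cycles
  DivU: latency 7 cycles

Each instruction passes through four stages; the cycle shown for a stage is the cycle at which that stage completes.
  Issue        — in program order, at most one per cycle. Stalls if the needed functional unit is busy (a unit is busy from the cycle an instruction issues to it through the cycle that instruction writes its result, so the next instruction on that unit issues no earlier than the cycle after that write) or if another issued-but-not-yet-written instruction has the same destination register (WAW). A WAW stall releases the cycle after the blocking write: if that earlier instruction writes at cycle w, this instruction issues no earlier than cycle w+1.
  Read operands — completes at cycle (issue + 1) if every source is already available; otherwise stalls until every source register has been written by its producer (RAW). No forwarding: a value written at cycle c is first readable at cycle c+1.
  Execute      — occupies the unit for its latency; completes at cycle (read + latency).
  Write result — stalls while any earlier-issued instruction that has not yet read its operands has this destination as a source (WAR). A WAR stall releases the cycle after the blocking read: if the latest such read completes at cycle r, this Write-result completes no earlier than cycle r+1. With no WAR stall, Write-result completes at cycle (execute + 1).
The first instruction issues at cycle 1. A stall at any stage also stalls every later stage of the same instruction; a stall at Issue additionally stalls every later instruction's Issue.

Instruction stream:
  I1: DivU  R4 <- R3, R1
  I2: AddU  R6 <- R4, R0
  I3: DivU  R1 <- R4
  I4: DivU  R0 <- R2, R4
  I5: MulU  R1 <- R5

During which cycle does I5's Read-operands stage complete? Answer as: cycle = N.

c1: I1 issues→DivU
c2: I1 reads; I2 issues→AddU
c9: I1 exec-done
c10: I1 writes R4
c11: I2 reads; I3 issues→DivU
c12: I3 reads
c13: I2 exec-done
c14: I2 writes R6
c19: I3 exec-done
c20: I3 writes R1
c21: I4 issues→DivU
c22: I4 reads; I5 issues→MulU
c23: I5 reads
c26: I5 exec-done
c27: I5 writes R1
c29: I4 exec-done
c30: I4 writes R0

cycle = 23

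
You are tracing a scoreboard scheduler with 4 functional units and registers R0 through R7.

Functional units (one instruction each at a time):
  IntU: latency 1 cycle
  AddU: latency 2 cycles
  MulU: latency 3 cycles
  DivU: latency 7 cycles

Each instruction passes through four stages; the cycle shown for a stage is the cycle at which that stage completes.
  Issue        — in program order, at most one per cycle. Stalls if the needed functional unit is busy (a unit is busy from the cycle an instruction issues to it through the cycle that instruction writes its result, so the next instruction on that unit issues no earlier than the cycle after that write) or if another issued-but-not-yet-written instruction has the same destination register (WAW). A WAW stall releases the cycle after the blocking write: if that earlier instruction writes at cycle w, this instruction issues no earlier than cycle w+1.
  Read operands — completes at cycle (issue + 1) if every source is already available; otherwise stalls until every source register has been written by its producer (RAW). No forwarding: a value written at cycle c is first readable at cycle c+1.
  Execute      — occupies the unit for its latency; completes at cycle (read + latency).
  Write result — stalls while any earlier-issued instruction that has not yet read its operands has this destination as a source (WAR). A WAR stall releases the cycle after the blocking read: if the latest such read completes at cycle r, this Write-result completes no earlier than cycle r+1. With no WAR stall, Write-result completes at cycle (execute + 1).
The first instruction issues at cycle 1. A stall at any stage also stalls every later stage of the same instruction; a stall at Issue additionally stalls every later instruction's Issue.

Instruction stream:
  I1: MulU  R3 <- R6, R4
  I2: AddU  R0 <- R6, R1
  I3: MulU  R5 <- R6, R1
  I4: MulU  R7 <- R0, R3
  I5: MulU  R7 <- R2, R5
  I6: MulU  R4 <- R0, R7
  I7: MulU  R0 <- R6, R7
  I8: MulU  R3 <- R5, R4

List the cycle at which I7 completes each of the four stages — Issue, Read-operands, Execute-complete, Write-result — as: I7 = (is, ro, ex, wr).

I7 = (31, 32, 35, 36)

  I1 | 1 | 2 | 5 | 6
  I2 | 2 | 3 | 5 | 6
  I3 | 7 | 8 | 11 | 12   struct: MulU busy until I1 writes@6
  I4 | 13 | 14 | 17 | 18   struct: MulU busy until I3 writes@12
  I5 | 19 | 20 | 23 | 24   struct: MulU busy until I4 writes@18
  I6 | 25 | 26 | 29 | 30   struct: MulU busy until I5 writes@24
  I7 | 31 | 32 | 35 | 36   struct: MulU busy until I6 writes@30
  I8 | 37 | 38 | 41 | 42   struct: MulU busy until I7 writes@36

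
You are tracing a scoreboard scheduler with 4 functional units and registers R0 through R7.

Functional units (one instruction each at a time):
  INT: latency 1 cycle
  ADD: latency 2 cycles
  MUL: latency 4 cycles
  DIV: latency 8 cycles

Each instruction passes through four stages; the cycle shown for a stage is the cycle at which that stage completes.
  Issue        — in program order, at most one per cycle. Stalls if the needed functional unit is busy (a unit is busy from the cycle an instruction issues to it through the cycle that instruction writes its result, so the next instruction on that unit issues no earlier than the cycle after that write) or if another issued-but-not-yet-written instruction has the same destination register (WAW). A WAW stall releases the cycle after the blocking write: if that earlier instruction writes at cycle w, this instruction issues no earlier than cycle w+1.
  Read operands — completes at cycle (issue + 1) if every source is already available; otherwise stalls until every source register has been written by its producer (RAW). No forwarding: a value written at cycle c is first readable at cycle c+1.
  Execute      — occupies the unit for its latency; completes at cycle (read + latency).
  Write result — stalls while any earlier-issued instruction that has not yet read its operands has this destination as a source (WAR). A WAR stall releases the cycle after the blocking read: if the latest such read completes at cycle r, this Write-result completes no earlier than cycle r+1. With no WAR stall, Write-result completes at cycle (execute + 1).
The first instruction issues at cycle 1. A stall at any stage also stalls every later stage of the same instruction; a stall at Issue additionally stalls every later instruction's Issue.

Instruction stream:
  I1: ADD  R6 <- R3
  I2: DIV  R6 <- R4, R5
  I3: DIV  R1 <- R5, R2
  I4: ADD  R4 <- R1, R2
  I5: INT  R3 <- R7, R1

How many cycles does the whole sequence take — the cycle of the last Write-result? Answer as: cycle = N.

cycle = 31

1) issue 1, read 2, done 4, write 5
2) issue 6, read 7, done 15, write 16  <WAW R6: wait I1 write@5>
3) issue 17, read 18, done 26, write 27  <struct: DIV busy until I2 writes@16>
4) issue 18, read 28, done 30, write 31  <RAW R1: wait I3 write@27>
5) issue 19, read 28, done 29, write 30  <RAW R1: wait I3 write@27>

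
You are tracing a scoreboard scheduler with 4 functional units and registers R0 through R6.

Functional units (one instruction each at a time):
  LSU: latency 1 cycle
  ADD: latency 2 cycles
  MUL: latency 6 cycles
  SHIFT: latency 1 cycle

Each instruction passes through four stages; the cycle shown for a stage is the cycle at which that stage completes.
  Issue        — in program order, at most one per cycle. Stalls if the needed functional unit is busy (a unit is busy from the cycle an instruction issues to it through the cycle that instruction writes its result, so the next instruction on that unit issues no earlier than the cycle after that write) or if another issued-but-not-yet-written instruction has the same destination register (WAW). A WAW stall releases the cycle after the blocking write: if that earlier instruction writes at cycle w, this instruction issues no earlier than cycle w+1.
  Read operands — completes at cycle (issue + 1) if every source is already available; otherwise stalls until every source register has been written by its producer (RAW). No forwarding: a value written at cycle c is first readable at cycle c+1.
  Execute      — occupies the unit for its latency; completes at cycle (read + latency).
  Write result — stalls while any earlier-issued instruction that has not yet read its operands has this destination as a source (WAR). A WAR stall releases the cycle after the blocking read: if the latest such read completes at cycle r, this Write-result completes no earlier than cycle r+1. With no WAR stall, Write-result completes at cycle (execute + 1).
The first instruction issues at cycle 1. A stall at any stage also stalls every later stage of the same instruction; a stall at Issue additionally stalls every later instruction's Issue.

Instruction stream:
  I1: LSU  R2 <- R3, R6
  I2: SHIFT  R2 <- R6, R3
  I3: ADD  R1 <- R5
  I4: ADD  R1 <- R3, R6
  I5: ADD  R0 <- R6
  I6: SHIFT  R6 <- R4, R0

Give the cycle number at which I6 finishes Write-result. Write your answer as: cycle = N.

  I1 | 1 | 2 | 3 | 4
  I2 | 5 | 6 | 7 | 8   WAW R2: wait I1 write@4
  I3 | 6 | 7 | 9 | 10
  I4 | 11 | 12 | 14 | 15   struct: ADD busy until I3 writes@10
  I5 | 16 | 17 | 19 | 20   struct: ADD busy until I4 writes@15
  I6 | 17 | 21 | 22 | 23   RAW R0: wait I5 write@20

cycle = 23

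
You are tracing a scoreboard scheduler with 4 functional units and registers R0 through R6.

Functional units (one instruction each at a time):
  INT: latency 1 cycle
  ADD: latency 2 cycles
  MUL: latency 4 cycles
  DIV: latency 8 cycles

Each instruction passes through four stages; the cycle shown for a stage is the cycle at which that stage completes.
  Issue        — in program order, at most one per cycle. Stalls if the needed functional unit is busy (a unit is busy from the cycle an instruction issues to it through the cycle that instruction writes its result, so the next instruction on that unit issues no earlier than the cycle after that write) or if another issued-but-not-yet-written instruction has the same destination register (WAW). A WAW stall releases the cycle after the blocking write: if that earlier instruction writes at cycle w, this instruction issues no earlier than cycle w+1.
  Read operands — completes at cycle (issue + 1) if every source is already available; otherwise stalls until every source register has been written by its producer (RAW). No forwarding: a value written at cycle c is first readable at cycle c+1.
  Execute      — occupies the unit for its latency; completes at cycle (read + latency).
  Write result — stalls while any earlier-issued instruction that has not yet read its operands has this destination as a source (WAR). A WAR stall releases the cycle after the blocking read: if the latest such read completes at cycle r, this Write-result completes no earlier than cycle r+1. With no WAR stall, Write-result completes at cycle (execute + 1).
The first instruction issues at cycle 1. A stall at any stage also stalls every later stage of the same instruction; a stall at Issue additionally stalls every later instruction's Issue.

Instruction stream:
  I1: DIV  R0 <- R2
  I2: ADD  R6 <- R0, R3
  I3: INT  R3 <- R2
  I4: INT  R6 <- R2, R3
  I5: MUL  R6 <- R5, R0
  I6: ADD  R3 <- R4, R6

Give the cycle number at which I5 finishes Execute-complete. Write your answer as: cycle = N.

I1 -> (1, 2, 10, 11)
I2 -> (2, 12, 14, 15)  // RAW R0: wait I1 write@11
I3 -> (3, 4, 5, 13)  // WAR R3: wait I2 read@12
I4 -> (16, 17, 18, 19)  // WAW R6: wait I2 write@15
I5 -> (20, 21, 25, 26)  // WAW R6: wait I4 write@19
I6 -> (21, 27, 29, 30)  // RAW R6: wait I5 write@26

cycle = 25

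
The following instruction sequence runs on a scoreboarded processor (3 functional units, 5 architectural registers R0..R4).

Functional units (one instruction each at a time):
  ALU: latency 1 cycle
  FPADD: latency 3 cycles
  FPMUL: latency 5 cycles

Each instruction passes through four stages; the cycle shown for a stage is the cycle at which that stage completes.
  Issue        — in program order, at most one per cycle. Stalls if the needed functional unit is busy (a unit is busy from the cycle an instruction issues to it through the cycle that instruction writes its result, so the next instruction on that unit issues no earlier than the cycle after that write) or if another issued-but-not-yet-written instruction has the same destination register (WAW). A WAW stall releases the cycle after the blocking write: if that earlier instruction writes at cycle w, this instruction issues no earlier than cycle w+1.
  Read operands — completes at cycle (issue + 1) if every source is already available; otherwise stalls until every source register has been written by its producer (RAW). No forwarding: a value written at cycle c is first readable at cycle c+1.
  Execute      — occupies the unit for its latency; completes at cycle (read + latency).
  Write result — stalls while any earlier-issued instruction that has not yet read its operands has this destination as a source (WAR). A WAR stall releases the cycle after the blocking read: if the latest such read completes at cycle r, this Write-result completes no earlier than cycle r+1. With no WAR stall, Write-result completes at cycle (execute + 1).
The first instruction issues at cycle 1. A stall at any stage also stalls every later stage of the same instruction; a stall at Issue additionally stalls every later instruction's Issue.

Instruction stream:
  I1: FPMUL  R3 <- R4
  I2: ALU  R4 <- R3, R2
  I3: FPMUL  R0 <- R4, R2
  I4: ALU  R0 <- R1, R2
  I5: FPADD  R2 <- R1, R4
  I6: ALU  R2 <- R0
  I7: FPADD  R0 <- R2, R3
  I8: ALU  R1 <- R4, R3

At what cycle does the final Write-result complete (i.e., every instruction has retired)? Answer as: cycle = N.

[1] I1 dispatched to FPMUL
[2] I1 operands ready; I2 dispatched to ALU
[7] I1 complete
[8] R3←I1
[9] I2 operands ready; I3 dispatched to FPMUL
[10] I2 complete
[11] R4←I2
[12] I3 operands ready
[17] I3 complete
[18] R0←I3
[19] I4 dispatched to ALU
[20] I4 operands ready; I5 dispatched to FPADD
[21] I4 complete; I5 operands ready
[22] R0←I4
[24] I5 complete
[25] R2←I5
[26] I6 dispatched to ALU
[27] I6 operands ready; I7 dispatched to FPADD
[28] I6 complete
[29] R2←I6
[30] I7 operands ready; I8 dispatched to ALU
[31] I8 operands ready
[32] I8 complete
[33] I7 complete; R1←I8
[34] R0←I7

cycle = 34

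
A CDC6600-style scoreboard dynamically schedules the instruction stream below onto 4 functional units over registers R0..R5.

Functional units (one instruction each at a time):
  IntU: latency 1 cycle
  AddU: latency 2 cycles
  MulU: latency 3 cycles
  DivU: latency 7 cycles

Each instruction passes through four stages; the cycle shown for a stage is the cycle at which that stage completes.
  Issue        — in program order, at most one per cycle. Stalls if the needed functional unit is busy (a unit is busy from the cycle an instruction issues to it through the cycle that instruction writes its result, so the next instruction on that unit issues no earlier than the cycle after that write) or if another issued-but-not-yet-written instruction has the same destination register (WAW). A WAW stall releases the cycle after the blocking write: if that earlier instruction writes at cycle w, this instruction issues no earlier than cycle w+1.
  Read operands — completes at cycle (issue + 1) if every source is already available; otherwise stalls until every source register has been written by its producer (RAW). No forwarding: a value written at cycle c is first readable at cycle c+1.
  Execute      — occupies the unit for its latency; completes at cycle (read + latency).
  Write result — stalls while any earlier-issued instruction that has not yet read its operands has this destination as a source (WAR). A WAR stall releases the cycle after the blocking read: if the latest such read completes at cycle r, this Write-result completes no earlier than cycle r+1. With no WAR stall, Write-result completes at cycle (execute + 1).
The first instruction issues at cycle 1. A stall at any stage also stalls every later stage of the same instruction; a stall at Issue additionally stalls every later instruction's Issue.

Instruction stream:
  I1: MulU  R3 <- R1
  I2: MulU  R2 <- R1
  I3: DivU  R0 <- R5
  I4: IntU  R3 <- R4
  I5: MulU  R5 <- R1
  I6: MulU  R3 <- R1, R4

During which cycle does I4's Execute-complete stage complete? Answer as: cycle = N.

cycle 1: I1→MulU
cycle 2: I1 RO
cycle 5: I1 EX
cycle 6: I1 WR R3
cycle 7: I2→MulU
cycle 8: I2 RO | I3→DivU
cycle 9: I3 RO | I4→IntU
cycle 10: I4 RO
cycle 11: I2 EX | I4 EX
cycle 12: I2 WR R2 | I4 WR R3
cycle 13: I5→MulU
cycle 14: I5 RO
cycle 16: I3 EX
cycle 17: I3 WR R0 | I5 EX
cycle 18: I5 WR R5
cycle 19: I6→MulU
cycle 20: I6 RO
cycle 23: I6 EX
cycle 24: I6 WR R3

cycle = 11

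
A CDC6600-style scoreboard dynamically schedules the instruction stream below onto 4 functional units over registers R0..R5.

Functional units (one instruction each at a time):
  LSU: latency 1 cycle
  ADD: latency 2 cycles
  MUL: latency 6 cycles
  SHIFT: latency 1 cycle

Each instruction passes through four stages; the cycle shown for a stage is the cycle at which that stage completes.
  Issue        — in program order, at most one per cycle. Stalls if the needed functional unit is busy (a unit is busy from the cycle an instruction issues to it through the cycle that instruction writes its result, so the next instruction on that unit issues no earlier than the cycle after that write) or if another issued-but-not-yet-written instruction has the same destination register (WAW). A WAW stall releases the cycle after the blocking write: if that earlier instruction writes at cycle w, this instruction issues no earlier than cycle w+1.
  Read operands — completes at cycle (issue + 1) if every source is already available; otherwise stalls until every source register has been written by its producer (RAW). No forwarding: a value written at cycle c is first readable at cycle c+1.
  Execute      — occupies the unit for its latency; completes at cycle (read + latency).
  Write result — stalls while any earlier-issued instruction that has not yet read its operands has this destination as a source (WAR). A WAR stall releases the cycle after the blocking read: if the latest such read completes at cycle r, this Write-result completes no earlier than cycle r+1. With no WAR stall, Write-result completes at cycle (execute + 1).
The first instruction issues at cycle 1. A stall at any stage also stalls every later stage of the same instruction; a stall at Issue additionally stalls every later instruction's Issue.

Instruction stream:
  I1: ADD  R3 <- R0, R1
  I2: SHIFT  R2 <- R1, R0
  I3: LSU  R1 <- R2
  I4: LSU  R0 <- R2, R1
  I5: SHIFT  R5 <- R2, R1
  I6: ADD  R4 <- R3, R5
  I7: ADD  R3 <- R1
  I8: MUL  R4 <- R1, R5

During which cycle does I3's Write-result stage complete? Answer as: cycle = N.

c1: I1 issues→ADD
c2: I1 reads; I2 issues→SHIFT
c3: I2 reads; I3 issues→LSU
c4: I1 exec-done; I2 exec-done
c5: I1 writes R3; I2 writes R2
c6: I3 reads
c7: I3 exec-done
c8: I3 writes R1
c9: I4 issues→LSU
c10: I4 reads; I5 issues→SHIFT
c11: I4 exec-done; I5 reads; I6 issues→ADD
c12: I4 writes R0; I5 exec-done
c13: I5 writes R5
c14: I6 reads
c16: I6 exec-done
c17: I6 writes R4
c18: I7 issues→ADD
c19: I7 reads; I8 issues→MUL
c20: I8 reads
c21: I7 exec-done
c22: I7 writes R3
c26: I8 exec-done
c27: I8 writes R4

cycle = 8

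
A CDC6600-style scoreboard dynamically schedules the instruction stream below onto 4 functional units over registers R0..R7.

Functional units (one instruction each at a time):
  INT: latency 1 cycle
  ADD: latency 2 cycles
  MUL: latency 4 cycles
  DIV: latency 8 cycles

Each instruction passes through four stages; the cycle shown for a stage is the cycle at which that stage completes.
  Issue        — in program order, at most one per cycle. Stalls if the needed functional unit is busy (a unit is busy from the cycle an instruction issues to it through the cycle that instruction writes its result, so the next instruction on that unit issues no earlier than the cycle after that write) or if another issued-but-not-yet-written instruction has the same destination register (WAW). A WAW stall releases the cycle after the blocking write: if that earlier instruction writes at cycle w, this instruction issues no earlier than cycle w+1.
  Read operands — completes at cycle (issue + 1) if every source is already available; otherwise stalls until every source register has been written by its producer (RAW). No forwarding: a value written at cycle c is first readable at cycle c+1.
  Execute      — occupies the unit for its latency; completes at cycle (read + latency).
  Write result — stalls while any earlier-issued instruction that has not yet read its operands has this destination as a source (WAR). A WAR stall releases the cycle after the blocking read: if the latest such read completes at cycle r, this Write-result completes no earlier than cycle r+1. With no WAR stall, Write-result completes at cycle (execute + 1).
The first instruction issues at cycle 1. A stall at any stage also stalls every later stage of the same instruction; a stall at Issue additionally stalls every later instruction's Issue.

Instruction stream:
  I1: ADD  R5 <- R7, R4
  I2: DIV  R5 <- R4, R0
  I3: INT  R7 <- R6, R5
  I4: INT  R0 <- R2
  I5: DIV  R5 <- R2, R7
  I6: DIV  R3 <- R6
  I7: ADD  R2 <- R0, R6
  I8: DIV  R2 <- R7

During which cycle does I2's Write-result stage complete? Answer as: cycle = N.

cycle = 16

[I1] 1/2/4/5
[I2] 6/7/15/16  (WAW R5: wait I1 write@5)
[I3] 7/17/18/19  (RAW R5: wait I2 write@16)
[I4] 20/21/22/23  (struct: INT busy until I3 writes@19)
[I5] 21/22/30/31
[I6] 32/33/41/42  (struct: DIV busy until I5 writes@31)
[I7] 33/34/36/37
[I8] 43/44/52/53  (struct: DIV busy until I6 writes@42)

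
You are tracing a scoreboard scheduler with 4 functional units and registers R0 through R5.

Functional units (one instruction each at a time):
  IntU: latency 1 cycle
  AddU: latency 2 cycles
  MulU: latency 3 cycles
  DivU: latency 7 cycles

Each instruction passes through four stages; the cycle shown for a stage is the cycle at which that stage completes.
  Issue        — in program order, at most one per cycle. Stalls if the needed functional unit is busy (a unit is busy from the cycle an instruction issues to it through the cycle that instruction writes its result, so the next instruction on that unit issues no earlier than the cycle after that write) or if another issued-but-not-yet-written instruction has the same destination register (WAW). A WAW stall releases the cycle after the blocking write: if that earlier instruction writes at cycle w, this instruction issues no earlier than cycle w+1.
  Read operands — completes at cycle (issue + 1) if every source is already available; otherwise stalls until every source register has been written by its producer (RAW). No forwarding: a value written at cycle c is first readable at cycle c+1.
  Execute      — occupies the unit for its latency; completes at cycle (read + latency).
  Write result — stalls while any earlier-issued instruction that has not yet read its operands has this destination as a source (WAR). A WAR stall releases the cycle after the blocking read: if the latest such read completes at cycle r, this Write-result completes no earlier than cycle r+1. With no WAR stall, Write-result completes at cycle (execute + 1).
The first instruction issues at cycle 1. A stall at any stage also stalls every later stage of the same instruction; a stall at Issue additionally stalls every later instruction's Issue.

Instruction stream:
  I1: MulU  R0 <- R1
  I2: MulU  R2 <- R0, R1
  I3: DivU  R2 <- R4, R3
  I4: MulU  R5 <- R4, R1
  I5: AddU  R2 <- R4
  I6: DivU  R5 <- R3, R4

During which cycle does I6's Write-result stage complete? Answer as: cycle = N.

I1 -> (1, 2, 5, 6)
I2 -> (7, 8, 11, 12)  // struct: MulU busy until I1 writes@6
I3 -> (13, 14, 21, 22)  // WAW R2: wait I2 write@12
I4 -> (14, 15, 18, 19)
I5 -> (23, 24, 26, 27)  // WAW R2: wait I3 write@22
I6 -> (24, 25, 32, 33)

cycle = 33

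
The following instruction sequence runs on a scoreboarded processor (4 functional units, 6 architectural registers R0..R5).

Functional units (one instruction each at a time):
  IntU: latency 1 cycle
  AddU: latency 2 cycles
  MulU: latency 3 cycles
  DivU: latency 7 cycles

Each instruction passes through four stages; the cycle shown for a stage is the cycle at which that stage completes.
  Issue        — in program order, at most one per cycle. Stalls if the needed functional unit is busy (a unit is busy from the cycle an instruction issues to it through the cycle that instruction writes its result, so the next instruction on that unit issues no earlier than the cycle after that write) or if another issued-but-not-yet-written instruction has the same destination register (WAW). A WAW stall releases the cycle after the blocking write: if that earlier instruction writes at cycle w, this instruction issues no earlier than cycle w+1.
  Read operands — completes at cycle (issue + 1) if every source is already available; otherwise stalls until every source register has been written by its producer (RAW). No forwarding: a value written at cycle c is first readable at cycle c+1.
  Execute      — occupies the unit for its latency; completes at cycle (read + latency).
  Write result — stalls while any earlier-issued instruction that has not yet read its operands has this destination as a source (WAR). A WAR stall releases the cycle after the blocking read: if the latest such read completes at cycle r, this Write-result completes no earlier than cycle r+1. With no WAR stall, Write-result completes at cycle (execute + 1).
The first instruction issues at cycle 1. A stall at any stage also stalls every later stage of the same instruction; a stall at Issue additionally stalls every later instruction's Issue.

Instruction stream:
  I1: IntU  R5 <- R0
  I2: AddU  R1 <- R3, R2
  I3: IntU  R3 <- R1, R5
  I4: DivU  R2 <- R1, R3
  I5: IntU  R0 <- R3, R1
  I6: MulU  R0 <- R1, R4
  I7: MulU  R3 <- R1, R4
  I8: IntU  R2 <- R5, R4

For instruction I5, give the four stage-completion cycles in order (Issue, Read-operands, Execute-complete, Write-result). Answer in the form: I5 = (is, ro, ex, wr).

I5 = (10, 11, 12, 13)

  I1 | 1 | 2 | 3 | 4
  I2 | 2 | 3 | 5 | 6
  I3 | 5 | 7 | 8 | 9   struct: IntU busy until I1 writes@4 · RAW R1: wait I2 write@6
  I4 | 6 | 10 | 17 | 18   RAW R3: wait I3 write@9
  I5 | 10 | 11 | 12 | 13   struct: IntU busy until I3 writes@9
  I6 | 14 | 15 | 18 | 19   WAW R0: wait I5 write@13
  I7 | 20 | 21 | 24 | 25   struct: MulU busy until I6 writes@19
  I8 | 21 | 22 | 23 | 24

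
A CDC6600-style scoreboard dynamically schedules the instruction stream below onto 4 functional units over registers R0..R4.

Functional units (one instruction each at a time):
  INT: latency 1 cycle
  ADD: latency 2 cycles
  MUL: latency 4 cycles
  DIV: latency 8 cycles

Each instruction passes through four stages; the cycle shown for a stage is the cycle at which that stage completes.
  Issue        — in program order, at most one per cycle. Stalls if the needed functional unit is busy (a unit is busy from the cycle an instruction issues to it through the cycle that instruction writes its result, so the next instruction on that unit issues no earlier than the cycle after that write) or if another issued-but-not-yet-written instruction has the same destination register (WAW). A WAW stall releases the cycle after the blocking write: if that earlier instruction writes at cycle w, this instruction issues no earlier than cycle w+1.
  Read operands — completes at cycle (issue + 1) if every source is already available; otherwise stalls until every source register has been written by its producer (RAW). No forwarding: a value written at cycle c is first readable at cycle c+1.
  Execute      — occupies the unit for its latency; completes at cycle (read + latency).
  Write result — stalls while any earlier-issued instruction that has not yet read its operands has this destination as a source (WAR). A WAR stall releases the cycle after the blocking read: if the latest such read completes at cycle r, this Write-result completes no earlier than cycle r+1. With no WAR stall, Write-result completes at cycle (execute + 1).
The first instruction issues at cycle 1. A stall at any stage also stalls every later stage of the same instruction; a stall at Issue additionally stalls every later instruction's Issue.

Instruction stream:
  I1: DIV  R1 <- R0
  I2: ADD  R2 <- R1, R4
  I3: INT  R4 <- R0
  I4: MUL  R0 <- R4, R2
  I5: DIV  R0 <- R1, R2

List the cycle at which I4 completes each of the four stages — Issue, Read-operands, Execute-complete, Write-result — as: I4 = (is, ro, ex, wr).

cycle 1: I1 dispatched to DIV
cycle 2: I1 operands ready; I2 dispatched to ADD
cycle 3: I3 dispatched to INT
cycle 4: I3 operands ready; I4 dispatched to MUL
cycle 5: I3 complete
cycle 10: I1 complete
cycle 11: R1←I1
cycle 12: I2 operands ready
cycle 13: R4←I3
cycle 14: I2 complete
cycle 15: R2←I2
cycle 16: I4 operands ready
cycle 20: I4 complete
cycle 21: R0←I4
cycle 22: I5 dispatched to DIV
cycle 23: I5 operands ready
cycle 31: I5 complete
cycle 32: R0←I5

I4 = (4, 16, 20, 21)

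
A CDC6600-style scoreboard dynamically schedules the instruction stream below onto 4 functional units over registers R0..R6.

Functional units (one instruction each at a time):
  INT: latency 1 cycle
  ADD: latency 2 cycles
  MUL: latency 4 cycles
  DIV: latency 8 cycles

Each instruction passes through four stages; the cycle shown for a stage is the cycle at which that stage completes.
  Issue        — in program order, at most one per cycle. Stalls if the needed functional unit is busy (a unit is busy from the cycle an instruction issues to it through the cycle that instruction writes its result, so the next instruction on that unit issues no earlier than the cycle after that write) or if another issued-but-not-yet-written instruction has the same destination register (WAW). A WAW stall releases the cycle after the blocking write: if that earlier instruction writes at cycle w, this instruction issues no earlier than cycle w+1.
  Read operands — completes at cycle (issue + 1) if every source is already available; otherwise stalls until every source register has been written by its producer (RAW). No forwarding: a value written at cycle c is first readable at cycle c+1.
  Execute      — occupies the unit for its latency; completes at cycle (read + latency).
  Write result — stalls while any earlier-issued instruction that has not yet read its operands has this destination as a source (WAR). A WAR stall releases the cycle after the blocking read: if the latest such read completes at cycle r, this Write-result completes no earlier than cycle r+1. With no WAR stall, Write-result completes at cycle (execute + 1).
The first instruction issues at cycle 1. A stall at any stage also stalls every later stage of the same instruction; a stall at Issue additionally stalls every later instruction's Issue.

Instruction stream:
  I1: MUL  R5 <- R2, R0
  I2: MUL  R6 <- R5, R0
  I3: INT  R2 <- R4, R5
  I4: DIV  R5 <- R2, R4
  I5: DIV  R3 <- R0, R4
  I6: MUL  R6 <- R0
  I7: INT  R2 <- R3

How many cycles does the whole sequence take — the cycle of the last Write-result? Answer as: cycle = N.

[I1] 1/2/6/7
[I2] 8/9/13/14  (struct: MUL busy until I1 writes@7)
[I3] 9/10/11/12
[I4] 10/13/21/22  (RAW R2: wait I3 write@12)
[I5] 23/24/32/33  (struct: DIV busy until I4 writes@22)
[I6] 24/25/29/30
[I7] 25/34/35/36  (RAW R3: wait I5 write@33)

cycle = 36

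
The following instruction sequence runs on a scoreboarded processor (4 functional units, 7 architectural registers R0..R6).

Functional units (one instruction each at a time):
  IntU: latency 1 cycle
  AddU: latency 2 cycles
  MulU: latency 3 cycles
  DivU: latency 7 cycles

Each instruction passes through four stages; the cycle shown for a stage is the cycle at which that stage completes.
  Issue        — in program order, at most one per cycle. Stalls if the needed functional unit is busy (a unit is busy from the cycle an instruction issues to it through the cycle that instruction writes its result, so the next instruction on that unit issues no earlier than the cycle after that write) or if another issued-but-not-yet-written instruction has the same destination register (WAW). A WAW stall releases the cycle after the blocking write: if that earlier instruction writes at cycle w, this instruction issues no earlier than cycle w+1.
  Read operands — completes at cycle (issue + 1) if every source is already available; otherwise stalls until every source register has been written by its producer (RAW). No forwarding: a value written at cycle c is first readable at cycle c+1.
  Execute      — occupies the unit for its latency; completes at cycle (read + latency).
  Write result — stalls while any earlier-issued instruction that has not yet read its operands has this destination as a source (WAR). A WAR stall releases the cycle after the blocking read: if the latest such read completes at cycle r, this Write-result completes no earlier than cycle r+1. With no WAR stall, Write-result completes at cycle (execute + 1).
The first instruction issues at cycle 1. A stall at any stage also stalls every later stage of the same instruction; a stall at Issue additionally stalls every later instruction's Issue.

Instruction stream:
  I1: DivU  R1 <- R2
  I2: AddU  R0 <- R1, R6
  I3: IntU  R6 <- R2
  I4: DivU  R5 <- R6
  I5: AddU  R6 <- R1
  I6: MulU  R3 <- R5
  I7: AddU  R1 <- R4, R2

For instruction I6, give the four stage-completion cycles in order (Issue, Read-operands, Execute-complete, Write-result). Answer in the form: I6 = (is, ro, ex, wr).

I6 = (16, 22, 25, 26)

[1] I1 dispatched to DivU
[2] I1 operands ready, I2 dispatched to AddU
[3] I3 dispatched to IntU
[4] I3 operands ready
[5] I3 complete
[9] I1 complete
[10] R1←I1
[11] I2 operands ready, I4 dispatched to DivU
[12] R6←I3
[13] I2 complete, I4 operands ready
[14] R0←I2
[15] I5 dispatched to AddU
[16] I5 operands ready, I6 dispatched to MulU
[18] I5 complete
[19] R6←I5
[20] I4 complete, I7 dispatched to AddU
[21] R5←I4, I7 operands ready
[22] I6 operands ready
[23] I7 complete
[24] R1←I7
[25] I6 complete
[26] R3←I6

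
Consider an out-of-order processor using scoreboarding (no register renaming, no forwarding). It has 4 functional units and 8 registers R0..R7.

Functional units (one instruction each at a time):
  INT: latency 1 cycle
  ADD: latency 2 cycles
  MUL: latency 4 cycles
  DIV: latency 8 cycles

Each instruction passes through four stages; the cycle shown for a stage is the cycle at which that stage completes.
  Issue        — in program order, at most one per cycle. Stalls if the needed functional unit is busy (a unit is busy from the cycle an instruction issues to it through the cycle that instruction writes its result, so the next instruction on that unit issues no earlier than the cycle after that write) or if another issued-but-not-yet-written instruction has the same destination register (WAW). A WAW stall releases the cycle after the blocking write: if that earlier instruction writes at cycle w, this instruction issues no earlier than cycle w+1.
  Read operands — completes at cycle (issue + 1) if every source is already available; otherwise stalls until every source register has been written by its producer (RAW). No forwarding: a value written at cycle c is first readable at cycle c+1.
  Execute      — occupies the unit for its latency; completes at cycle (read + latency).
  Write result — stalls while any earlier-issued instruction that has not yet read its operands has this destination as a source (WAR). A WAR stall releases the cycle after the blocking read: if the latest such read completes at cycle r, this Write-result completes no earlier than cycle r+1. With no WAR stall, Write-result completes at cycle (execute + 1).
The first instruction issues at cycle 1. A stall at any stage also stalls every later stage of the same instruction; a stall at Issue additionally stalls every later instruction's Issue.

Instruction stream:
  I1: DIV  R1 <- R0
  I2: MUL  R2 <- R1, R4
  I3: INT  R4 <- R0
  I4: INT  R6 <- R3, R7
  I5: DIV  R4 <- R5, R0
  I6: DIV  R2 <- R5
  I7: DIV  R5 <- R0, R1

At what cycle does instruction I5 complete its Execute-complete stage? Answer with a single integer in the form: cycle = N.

c1: I1→DIV
c2: I1 RO; I2→MUL
c3: I3→INT
c4: I3 RO
c5: I3 EX
c10: I1 EX
c11: I1 WR R1
c12: I2 RO
c13: I3 WR R4
c14: I4→INT
c15: I4 RO; I5→DIV
c16: I2 EX; I4 EX; I5 RO
c17: I2 WR R2; I4 WR R6
c24: I5 EX
c25: I5 WR R4
c26: I6→DIV
c27: I6 RO
c35: I6 EX
c36: I6 WR R2
c37: I7→DIV
c38: I7 RO
c46: I7 EX
c47: I7 WR R5

cycle = 24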